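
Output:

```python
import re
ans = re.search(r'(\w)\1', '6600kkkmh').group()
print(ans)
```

`\1` has to match the exact text group 1 already captured.
`re.search` scans for the first position where the pattern succeeds.
The match spans [0:2] → '66'.
Captured: group 1 = '6'.

66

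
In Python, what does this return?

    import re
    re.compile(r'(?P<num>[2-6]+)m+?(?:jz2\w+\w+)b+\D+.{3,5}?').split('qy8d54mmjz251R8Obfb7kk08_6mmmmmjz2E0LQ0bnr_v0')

Pattern: one or more of a character in [2-6] (captured as 'num'); then one or more of a literal 'm' (lazy); then the literal 'jz2', then one or more of a word character, then one or more of a word character (non-capturing group); then one or more of the literal 'b', then one or more of a non-digit, then 3 to 5 of any character (lazy).
Matches to split on: at [4:45] → '54mmjz251R8Obfb7kk08_6mmmmmjz2E0LQ0bnr_v0'.
Because the pattern has a capturing group, `split` also inserts each captured text between the pieces.

['qy8d', '54', '']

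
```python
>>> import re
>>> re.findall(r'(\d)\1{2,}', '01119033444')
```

['1', '4']

`\1` is not a pattern — it's the concrete string captured by group 1, re-applied verbatim.
Walking the string: at [1:4] match '111', group 1 = '1'; at [8:11] match '444', group 1 = '4'.
Because there's exactly one group, `findall` drops the full match and keeps group 1 from each hit.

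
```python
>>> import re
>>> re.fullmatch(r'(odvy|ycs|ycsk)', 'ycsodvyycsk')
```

For `fullmatch`, every character of the input must be accounted for by the pattern.
Here the pattern can't cover the whole string, so the call returns None.

None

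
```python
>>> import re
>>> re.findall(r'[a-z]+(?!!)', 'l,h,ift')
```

Because the assertion is negative and zero-width, positions next to the forbidden text are skipped.
Walking the string: at [0:1] → 'l'; at [2:3] → 'h'; at [4:7] → 'ift'.
`findall` yields the raw match text (3 of them) because the pattern has no groups.

['l', 'h', 'ift']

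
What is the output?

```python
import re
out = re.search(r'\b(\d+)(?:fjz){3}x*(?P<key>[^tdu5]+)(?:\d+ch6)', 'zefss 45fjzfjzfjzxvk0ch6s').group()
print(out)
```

The match spans [6:24] → '45fjzfjzfjzxvk0ch6'.

45fjzfjzfjzxvk0ch6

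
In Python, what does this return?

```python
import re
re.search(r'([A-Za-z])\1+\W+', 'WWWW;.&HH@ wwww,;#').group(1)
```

'W'

A backreference is literal: `\1` must see the identical characters the first group matched.
`re.search` scans for the first position where the pattern succeeds.
The match spans [0:7] → 'WWWW;.&'.
Captured: group 1 = 'W'.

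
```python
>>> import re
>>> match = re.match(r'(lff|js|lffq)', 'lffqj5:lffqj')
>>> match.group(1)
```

'lff'

The regex engine tests alternatives in the order written; an earlier branch that matches wins even if a later one would match more.
With `match`, the pattern is implicitly anchored at the beginning.
The match spans [0:3] → 'lff'.
Captured: group 1 = 'lff'.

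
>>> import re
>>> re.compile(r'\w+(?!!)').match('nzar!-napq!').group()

'nza'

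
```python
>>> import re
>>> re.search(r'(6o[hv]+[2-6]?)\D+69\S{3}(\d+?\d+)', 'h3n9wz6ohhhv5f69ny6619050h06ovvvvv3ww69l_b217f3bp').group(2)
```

'619050'

The match spans [6:25] → '6ohhhv5f69ny6619050'.
Captured: group 1 = '6ohhhv5', group 2 = '619050'.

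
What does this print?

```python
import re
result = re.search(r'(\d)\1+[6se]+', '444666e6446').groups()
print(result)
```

('4',)

`\1` has to match the exact text group 1 already captured.
`search` walks the string left to right and returns the first match it finds.
The match spans [0:8] → '444666e6'.
Captured: group 1 = '4'.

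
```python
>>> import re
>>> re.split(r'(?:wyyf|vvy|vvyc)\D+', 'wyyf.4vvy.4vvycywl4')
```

Matches to split on: at [0:5] → 'wyyf.'; at [6:10] → 'vvy.'; at [11:18] → 'vvycywl'.
Splitting on the pattern gives 4 pieces.

['', '4', '4', '4']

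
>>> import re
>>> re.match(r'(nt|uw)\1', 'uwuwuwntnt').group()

'uwuw'

`re.match` only tries the pattern at the start of the string.
The match spans [0:4] → 'uwuw'.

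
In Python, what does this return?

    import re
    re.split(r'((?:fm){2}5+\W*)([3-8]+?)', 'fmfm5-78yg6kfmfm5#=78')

['', 'fmfm5-', '7', '8yg6k', 'fmfm5#=', '7', '8']

The pattern matches the literal 'fm' repeated 2 times, then one or more of a literal '5', then zero or more of a non-word character (captured); then one or more of a character in [3-8] (lazy) (captured).
Matches to split on: at [0:7] → 'fmfm5-7'; at [12:20] → 'fmfm5#=7'.
`re.split` interleaves the captured-group text with the surrounding fragments.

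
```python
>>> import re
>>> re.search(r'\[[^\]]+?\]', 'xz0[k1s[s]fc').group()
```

The match spans [3:10] → '[k1s[s]'.

'[k1s[s]'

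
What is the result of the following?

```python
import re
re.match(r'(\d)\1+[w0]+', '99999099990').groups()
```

('9',)

`\1` is not a pattern — it's the concrete string captured by group 1, re-applied verbatim.
`re.match` won't scan ahead — the pattern has to work from the very first character.
The match spans [0:6] → '999990'.
Captured: group 1 = '9'.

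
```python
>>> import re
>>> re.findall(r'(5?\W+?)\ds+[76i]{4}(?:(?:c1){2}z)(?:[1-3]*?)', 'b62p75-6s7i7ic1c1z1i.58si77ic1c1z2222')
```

Pattern: optionally a literal '5', then one or more of a non-word character (lazy) (captured); then a digit, then one or more of a literal 's', then exactly 4 of one of [76i]; then the literal 'c1' repeated 2 times, then a literal 'z' (non-capturing group); then zero or more of a character in [1-3] (lazy) (non-capturing group).
Walking the string: at [5:18] match '5-6s7i7ic1c1z', group 1 = '5-'.
`findall` collects group 1 from the one match (1 total).

['5-']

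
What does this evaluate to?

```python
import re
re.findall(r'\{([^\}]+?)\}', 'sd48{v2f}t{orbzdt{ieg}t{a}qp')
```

Scanning left to right: at [4:9] match '{v2f}', group 1 = 'v2f'; at [10:22] match '{orbzdt{ieg}', group 1 = 'orbzdt{ieg'; at [23:26] match '{a}', group 1 = 'a'.
`findall` collects group 1 from each match (3 total).

['v2f', 'orbzdt{ieg', 'a']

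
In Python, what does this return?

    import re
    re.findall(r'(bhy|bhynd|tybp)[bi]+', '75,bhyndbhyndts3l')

['bhynd']

Scanning left to right: at [3:9] match 'bhyndb', group 1 = 'bhynd'.
With a single group, `findall` returns only what that group captured — 1 item.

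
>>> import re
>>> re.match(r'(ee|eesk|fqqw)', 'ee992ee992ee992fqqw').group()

`match` is anchored at position 0; if the pattern doesn't fit there, it returns None.
The match spans [0:2] → 'ee'.
Captured: group 1 = 'ee'.

'ee'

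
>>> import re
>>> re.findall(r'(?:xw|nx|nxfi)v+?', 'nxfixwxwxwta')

No capturing groups, so `findall` returns the 0 full match strings.
Nothing in the string satisfies the pattern, so the list is empty.

[]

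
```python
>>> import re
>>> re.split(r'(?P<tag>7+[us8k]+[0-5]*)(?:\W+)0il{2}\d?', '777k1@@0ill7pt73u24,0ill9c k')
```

Pattern: one or more of the literal '7', then one or more of one of [us8k], then zero or more of a character in [0-5] (captured as 'tag'); then one or more of a non-word character (non-capturing group); then the literal '0i', then exactly 2 of a literal 'l', then optionally a digit.
Because the pattern has a capturing group, `split` also inserts each captured text between the pieces.

['', '777k1', 'pt73u24,0ill9c k']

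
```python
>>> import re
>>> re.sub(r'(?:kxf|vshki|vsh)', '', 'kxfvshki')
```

''

The regex engine tests alternatives in the order written; an earlier branch that matches wins even if a later one would match more.
Matches: at [0:3] → 'kxf'; at [3:8] → 'vshki'.
`sub` substitutes '' at each match site.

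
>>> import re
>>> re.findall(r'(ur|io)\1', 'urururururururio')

['ur', 'ur', 'ur']

`\1` has to match the exact text group 1 already captured.
With a single group, `findall` returns only what that group captured — 3 items.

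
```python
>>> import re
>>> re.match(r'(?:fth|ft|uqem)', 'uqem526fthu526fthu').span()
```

(0, 4)

`match` is anchored at position 0; if the pattern doesn't fit there, it returns None.
The match spans [0:4] → 'uqem'.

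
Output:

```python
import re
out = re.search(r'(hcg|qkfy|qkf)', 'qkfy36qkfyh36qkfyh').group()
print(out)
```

qkfy

Branches in `(...|...)` are attempted left-to-right; the first branch that allows the whole pattern to succeed is taken.
`re.search` scans for the first position where the pattern succeeds.
The match spans [0:4] → 'qkfy'.
Captured: group 1 = 'qkfy'.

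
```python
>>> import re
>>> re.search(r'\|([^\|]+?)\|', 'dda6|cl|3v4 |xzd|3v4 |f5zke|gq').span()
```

Unlike `match`, `search` isn't anchored — it looks for the pattern anywhere in the string.
The match spans [4:8] → '|cl|'.
Captured: group 1 = 'cl'.

(4, 8)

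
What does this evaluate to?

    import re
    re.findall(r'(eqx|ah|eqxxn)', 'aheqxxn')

Alternation isn't longest-match — the leftmost alternative that fits at this position is chosen.
`findall` collects group 1 from each match (2 total).

['ah', 'eqx']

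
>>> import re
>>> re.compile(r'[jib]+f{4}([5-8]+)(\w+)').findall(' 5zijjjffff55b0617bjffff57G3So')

Multiple groups make `findall` return tuples — one 2-tuple for the one match.

[('55', 'b0617bjffff57G3So')]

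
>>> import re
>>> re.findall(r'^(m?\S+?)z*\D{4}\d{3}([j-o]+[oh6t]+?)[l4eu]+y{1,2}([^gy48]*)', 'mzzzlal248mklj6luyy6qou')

[('mz', 'mklj6', '6qou')]

Pattern: anchored at the start of the string; then optionally the literal 'm', then one or more of a non-whitespace character (lazy) (captured); then zero or more of the literal 'z', then exactly 4 of a non-digit, then exactly 3 of a digit; then one or more of a character in [j-o], then one or more of one of [oh6t] (lazy) (captured); then one or more of one of [l4eu], then 1 to 2 of the literal 'y'; then zero or more of any character except [gy48] (captured).
Scanning left to right: at [0:23] match 'mzzzlal248mklj6luyy6qou', groups = ('mz', 'mklj6', '6qou').
Multiple groups make `findall` return tuples — one 3-tuple for the one match.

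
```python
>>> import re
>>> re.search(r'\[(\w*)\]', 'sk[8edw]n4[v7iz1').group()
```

'[8edw]'

`search` walks the string left to right and returns the first match it finds.
The match spans [2:8] → '[8edw]'.
Captured: group 1 = '8edw'.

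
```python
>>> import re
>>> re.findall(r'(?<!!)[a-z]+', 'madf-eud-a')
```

['madf', 'eud', 'a']

The negative lookahead/lookbehind blocks any match where the forbidden context is present.
Walking the string: at [0:4] → 'madf'; at [5:8] → 'eud'; at [9:10] → 'a'.
No capturing groups, so `findall` returns the 3 full match strings.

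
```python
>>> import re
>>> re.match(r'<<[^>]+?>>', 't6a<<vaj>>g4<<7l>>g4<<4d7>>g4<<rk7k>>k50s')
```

None

`re.match` only tries the pattern at the start of the string.
Here position 0 doesn't satisfy it, so the call returns None.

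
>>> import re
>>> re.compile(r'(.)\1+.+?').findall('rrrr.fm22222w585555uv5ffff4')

['r', '2', '5', 'f']

A backreference is literal: `\1` must see the identical characters the first group matched.
Walking the string: at [0:5] match 'rrrr.', group 1 = 'r'; at [7:13] match '22222w', group 1 = '2'; at [15:20] match '5555u', group 1 = '5'; at [22:27] match 'ffff4', group 1 = 'f'.
One capturing group, so `findall` returns just the captured substring from each match — 4 in all.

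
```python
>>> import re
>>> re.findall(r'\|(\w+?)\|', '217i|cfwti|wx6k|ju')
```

Walking the string: at [4:11] match '|cfwti|', group 1 = 'cfwti'.
`findall` collects group 1 from the one match (1 total).

['cfwti']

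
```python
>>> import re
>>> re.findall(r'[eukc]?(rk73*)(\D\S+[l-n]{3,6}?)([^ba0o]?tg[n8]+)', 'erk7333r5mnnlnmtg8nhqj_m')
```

[('rk7333', 'r5mnnlnm', 'tg8n')]

This matches optionally one of [eukc]; then the literal 'rk7', then zero or more of a literal '3' (captured); then a non-digit, then one or more of a non-whitespace character, then 3 to 6 of a character in [l-n] (lazy) (captured); then optionally any character except [ba0o], then the literal 'tg', then one or more of one of [n8] (captured).
Walking the string: at [0:19] match 'erk7333r5mnnlnmtg8n', groups = ('rk7333', 'r5mnnlnm', 'tg8n').
3 groups means the one result is a tuple of 3 captured strings — 1 here.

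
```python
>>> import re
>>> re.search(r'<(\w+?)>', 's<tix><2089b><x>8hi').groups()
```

`re.search` scans for the first position where the pattern succeeds.
The match spans [1:6] → '<tix>'.
Captured: group 1 = 'tix'.

('tix',)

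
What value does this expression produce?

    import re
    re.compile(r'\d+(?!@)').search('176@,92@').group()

'17'

Because the assertion is negative and zero-width, positions next to the forbidden text are skipped.
Unlike `match`, `search` isn't anchored — it looks for the pattern anywhere in the string.
The match spans [0:2] → '17'.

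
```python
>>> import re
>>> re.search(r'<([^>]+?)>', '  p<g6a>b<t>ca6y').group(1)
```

`re.search` tries every starting position until one works.
The match spans [3:8] → '<g6a>'.
Captured: group 1 = 'g6a'.

'g6a'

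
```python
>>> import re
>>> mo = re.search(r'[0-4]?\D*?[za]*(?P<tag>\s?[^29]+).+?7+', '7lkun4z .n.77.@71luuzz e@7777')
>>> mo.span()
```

(0, 29)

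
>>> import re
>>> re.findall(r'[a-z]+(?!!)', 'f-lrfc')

['f', 'lrfc']

`(?!…)`/`(?<!…)` only lets a position through if the neighbouring text does NOT match; no characters are consumed.
`findall` yields the raw match text (2 of them) because the pattern has no groups.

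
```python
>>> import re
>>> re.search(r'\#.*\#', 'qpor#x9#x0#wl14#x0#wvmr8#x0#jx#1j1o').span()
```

(4, 31)

The match spans [4:31] → '#x9#x0#wl14#x0#wvmr8#x0#jx#'.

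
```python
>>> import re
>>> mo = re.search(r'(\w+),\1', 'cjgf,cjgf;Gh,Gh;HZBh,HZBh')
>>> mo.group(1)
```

`\1` is not a pattern — it's the concrete string captured by group 1, re-applied verbatim.
Unlike `match`, `search` isn't anchored — it looks for the pattern anywhere in the string.
The match spans [0:9] → 'cjgf,cjgf'.
Captured: group 1 = 'cjgf'.

'cjgf'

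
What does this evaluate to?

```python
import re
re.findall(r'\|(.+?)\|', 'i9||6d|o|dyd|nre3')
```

['|6d', 'dyd']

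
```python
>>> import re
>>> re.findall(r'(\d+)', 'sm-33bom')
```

This matches one or more of a digit (captured).
Walking the string: at [3:5] match '33', group 1 = '33'.
Because there's exactly one group, `findall` drops the full match and keeps group 1 from the one hit.

['33']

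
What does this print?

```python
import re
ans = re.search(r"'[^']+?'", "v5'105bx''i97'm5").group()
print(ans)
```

`search` walks the string left to right and returns the first match it finds.
The match spans [2:9] → "'105bx'".

'105bx'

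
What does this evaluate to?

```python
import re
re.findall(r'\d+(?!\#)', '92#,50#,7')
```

`(?!…)`/`(?<!…)` only lets a position through if the neighbouring text does NOT match; no characters are consumed.
Scanning left to right: at [0:1] → '9'; at [4:5] → '5'; at [8:9] → '7'.
`findall` yields the raw match text (3 of them) because the pattern has no groups.

['9', '5', '7']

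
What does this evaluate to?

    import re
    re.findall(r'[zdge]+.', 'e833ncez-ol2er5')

Pattern: one or more of one of [zdge]; then any character.
Scanning left to right: at [0:2] → 'e8'; at [6:9] → 'ez-'; at [12:14] → 'er'.
`findall` yields the raw match text (3 of them) because the pattern has no groups.

['e8', 'ez-', 'er']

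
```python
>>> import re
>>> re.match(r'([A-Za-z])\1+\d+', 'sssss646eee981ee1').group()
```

'sssss646'

With `match`, the pattern is implicitly anchored at the beginning.
The match spans [0:8] → 'sssss646'.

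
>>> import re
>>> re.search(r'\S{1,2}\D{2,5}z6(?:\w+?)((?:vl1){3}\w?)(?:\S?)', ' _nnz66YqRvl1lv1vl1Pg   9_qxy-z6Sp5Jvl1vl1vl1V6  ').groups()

('vl1vl1vl1V',)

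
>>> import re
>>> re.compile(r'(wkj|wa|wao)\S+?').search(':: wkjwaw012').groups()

`re.search` tries every starting position until one works.
The match spans [3:7] → 'wkjw'.
Captured: group 1 = 'wkj'.

('wkj',)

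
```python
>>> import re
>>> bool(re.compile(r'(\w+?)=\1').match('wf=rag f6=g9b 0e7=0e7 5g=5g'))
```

False

A backreference is literal: `\1` must see the identical characters the first group matched.
`re.match` only tries the pattern at the start of the string.
Here position 0 doesn't satisfy it, so the call returns None, and `bool(None)` is False.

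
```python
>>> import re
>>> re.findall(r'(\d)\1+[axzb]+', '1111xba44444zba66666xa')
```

['1', '4', '6']

`\1` has to match the exact text group 1 already captured.
Walking the string: at [0:7] match '1111xba', group 1 = '1'; at [7:15] match '44444zba', group 1 = '4'; at [15:22] match '66666xa', group 1 = '6'.
Because there's exactly one group, `findall` drops the full match and keeps group 1 from each hit.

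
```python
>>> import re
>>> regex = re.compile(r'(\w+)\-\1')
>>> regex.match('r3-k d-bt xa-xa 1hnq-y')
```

None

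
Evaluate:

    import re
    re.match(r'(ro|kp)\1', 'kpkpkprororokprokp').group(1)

'kp'

A backreference is literal: `\1` must see the identical characters the first group matched.
`match` is anchored at position 0; if the pattern doesn't fit there, it returns None.
The match spans [0:4] → 'kpkp'.
Captured: group 1 = 'kp'.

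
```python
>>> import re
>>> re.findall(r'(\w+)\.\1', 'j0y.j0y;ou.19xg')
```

['j0y']

`\1` is not a pattern — it's the concrete string captured by group 1, re-applied verbatim.
Scanning left to right: at [0:7] match 'j0y.j0y', group 1 = 'j0y'.
Because there's exactly one group, `findall` drops the full match and keeps group 1 from the one hit.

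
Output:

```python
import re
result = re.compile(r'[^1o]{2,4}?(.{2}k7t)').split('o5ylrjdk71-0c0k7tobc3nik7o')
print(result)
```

Pattern: 2 to 4 of any character except [1o] (lazy); then exactly 2 of any character, then the literal 'k7t' (captured).
Matches to split on: at [10:17] → '-0c0k7t'.
Because the pattern has a capturing group, `split` also inserts each captured text between the pieces.

['o5ylrjdk71', 'c0k7t', 'obc3nik7o']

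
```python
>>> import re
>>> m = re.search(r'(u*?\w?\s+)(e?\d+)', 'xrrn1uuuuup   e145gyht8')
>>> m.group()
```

'uuuuup   e145'

Pattern: zero or more of the literal 'u' (lazy), then optionally a word character, then one or more of whitespace (captured); then optionally a literal 'e', then one or more of a digit (captured).
`search` walks the string left to right and returns the first match it finds.
The match spans [5:18] → 'uuuuup   e145'.
Captured: group 1 = 'uuuuup   ', group 2 = 'e145'.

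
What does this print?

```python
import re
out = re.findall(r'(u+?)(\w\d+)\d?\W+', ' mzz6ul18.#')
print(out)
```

[('u', 'l18')]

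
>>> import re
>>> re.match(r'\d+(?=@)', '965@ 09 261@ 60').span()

(0, 3)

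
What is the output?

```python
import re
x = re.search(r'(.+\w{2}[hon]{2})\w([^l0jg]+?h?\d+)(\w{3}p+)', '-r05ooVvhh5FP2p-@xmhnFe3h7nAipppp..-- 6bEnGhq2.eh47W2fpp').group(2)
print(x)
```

e3h7

The pattern matches one or more of any character, then exactly 2 of a word character, then exactly 2 of one of [hon] (captured); then a word character; then one or more of any character except [l0jg] (lazy), then optionally a literal 'h', then one or more of a digit (captured); then exactly 3 of a word character, then one or more of a literal 'p' (captured).
Because the quantifier is non-greedy, it stops expanding at the earliest point where the rest of the pattern can succeed.
Unlike `match`, `search` isn't anchored — it looks for the pattern anywhere in the string.
The match spans [0:33] → '-r05ooVvhh5FP2p-@xmhnFe3h7nAipppp'.
Captured: group 1 = '-r05ooVvhh5FP2p-@xmhn', group 2 = 'e3h7', group 3 = 'nAipppp'.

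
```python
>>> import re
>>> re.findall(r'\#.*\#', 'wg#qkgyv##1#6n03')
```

Scanning left to right: at [2:12] → '#qkgyv##1#'.
Since nothing is captured, `findall` lists the 1 matched substring directly.

['#qkgyv##1#']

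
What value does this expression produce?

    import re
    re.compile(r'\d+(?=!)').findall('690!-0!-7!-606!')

The positive lookaround only admits positions where the adjacent text matches; those characters stay outside the span.
Scanning left to right: at [0:3] → '690'; at [5:6] → '0'; at [8:9] → '7'; at [11:14] → '606'.
Since nothing is captured, `findall` lists the 4 matched substrings directly.

['690', '0', '7', '606']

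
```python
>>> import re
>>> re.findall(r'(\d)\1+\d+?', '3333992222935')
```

['3', '2']

`\1` is not a pattern — it's the concrete string captured by group 1, re-applied verbatim.
`findall` collects group 1 from each match (2 total).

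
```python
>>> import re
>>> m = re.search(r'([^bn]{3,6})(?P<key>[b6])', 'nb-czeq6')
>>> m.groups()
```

('-czeq', '6')

This matches 3 to 6 of any character except [bn] (captured); then one of [b6] (captured as 'key').
`re.search` scans for the first position where the pattern succeeds.
The match spans [2:8] → '-czeq6'.
Captured: group 1 = '-czeq', group 2 = '6'.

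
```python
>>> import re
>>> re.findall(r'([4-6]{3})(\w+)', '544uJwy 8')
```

[('544', 'uJwy')]

This matches exactly 3 of a character in [4-6] (captured); then one or more of a word character (captured).
Matches: at [0:7] match '544uJwy', groups = ('544', 'uJwy').
Multiple groups make `findall` return tuples — one 2-tuple for the one match.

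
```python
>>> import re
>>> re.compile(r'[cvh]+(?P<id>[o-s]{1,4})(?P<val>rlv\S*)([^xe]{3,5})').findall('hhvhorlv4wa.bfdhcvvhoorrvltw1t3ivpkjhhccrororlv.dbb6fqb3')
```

[('o', 'rlv4wa.bfdhcvvhoorrvltw1t3ivpkjhhccrororlv.dbb6f', 'qb3')]

Pattern: one or more of one of [cvh]; then 1 to 4 of a character in [o-s] (captured as 'id'); then the literal 'rlv', then zero or more of a non-whitespace character (captured as 'val'); then 3 to 5 of any character except [xe] (captured).
Walking the string: at [0:56] match 'hhvhorlv4wa.bfdhcvvhoorrvltw1t3ivpkjhhccrororlv.dbb6fqb3', groups = ('o', 'rlv4wa.bfdhcvvhoorrvltw1t3ivpkjhhccrororlv.dbb6f', 'qb3').
With 3 capturing groups, `findall` returns a 3-tuple per match.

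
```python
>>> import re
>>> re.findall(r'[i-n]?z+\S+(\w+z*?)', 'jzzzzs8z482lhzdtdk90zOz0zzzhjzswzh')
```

['h']

This matches optionally a character in [i-n], then one or more of a literal 'z', then one or more of a non-whitespace character; then one or more of a word character, then zero or more of the literal 'z' (lazy) (captured).
Matches: at [0:34] match 'jzzzzs8z482lhzdtdk90zOz0zzzhjzswzh', group 1 = 'h'.
Because there's exactly one group, `findall` drops the full match and keeps group 1 from the one hit.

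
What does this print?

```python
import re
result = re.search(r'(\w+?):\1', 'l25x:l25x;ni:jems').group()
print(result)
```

After group 1 captures some text, `\1` only succeeds where that same text appears again.
The match spans [0:9] → 'l25x:l25x'.

l25x:l25x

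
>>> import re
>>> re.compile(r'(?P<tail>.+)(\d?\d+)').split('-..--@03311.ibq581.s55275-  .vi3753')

This matches one or more of any character (captured as 'tail'); then optionally a digit, then one or more of a digit (captured).
Matches to split on: at [0:35] → '-..--@03311.ibq581.s55275-  .vi3753'.
The group in the pattern means `split` returns the separators' captures alongside the pieces.

['', '-..--@03311.ibq581.s55275-  .vi375', '3', '']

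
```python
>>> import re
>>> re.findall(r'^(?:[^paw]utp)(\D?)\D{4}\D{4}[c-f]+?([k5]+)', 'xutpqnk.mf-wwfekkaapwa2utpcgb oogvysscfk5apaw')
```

Pattern: anchored at the start of the string; then any character except [paw], then the literal 'utp' (non-capturing group); then optionally a non-digit (captured); then exactly 4 of a non-digit, then exactly 4 of a non-digit, then one or more of a character in [c-f] (lazy); then one or more of one of [k5] (captured).
Multiple groups make `findall` return tuples — one 2-tuple for the one match.

[('q', 'kk')]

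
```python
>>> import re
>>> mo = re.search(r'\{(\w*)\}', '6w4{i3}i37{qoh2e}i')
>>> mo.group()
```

The match spans [3:7] → '{i3}'.

'{i3}'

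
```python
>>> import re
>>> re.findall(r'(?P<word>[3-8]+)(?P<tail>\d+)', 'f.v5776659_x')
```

The pattern matches one or more of a character in [3-8] (captured as 'word'); then one or more of a digit (captured as 'tail').
Walking the string: at [3:10] match '5776659', groups = ('577665', '9').
With 2 capturing groups, `findall` returns a 2-tuple per match.

[('577665', '9')]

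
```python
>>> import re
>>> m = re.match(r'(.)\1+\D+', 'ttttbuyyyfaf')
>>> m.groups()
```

('t',)

`\1` has to match the exact text group 1 already captured.
`match` is anchored at position 0; if the pattern doesn't fit there, it returns None.
The match spans [0:12] → 'ttttbuyyyfaf'.
Captured: group 1 = 't'.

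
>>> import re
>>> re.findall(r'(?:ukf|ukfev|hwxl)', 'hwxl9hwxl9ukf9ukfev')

['hwxl', 'hwxl', 'ukf', 'ukf']

Branches in `(...|...)` are attempted left-to-right; the first branch that allows the whole pattern to succeed is taken.
Walking the string: at [0:4] → 'hwxl'; at [5:9] → 'hwxl'; at [10:13] → 'ukf'; at [14:17] → 'ukf'.
Since nothing is captured, `findall` lists the 4 matched substrings directly.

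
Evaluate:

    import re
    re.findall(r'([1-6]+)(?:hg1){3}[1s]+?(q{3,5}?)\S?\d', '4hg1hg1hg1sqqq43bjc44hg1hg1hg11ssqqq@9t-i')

[('4', 'qqq'), ('44', 'qqq')]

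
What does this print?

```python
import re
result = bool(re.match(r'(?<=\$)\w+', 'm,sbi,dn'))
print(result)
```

False

Because the assertion is zero-width, the text it checks is not consumed and won't appear in the result.
`re.match` only tries the pattern at the start of the string.
Here the pattern fails at index 0, so the call returns None, and `bool(None)` is False.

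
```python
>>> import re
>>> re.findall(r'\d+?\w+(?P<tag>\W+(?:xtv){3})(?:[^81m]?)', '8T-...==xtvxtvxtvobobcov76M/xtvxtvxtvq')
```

Pattern: one or more of a digit (lazy), then one or more of a word character; then one or more of a non-word character, then the literal 'xtv' repeated 3 times (captured as 'tag'); then optionally any character except [81m] (non-capturing group).
Matches: at [0:18] match '8T-...==xtvxtvxtvo', group 1 = '-...==xtvxtvxtv'; at [24:38] match '76M/xtvxtvxtvq', group 1 = '/xtvxtvxtv'.
With a single group, `findall` returns only what that group captured — 2 items.

['-...==xtvxtvxtv', '/xtvxtvxtv']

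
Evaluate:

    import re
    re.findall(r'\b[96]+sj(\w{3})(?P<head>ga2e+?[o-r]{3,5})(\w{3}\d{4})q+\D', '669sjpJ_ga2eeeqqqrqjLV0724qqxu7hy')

[('pJ_', 'ga2eeeqqqrq', 'jLV0724')]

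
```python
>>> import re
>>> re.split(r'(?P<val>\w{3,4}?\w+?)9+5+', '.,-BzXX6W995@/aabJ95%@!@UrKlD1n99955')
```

['.,-', 'BzXX6W', '@/', 'aabJ', '%@!@', 'UrKlD1n', '']

With the lazy modifier that quantifier settles for the fewest repetitions that let the rest of the pattern succeed (the atoms after it are unaffected and can still be greedy).
The group in the pattern means `split` returns the separators' captures alongside the pieces.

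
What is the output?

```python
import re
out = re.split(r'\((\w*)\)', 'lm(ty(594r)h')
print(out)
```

['lm(ty', '594r', 'h']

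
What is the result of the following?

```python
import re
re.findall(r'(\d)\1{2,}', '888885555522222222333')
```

['8', '5', '2', '3']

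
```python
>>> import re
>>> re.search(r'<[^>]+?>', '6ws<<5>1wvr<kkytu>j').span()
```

(3, 7)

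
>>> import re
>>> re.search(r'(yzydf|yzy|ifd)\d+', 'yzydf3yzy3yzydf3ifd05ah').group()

'yzydf3'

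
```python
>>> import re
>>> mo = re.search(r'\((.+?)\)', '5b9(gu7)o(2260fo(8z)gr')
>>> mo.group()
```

'(gu7)'

A `+?`/`*?`/`{m,n}?` starts at its minimum and grows only as far as needed for what follows to match.
`re.search` scans for the first position where the pattern succeeds.
The match spans [3:8] → '(gu7)'.
Captured: group 1 = 'gu7'.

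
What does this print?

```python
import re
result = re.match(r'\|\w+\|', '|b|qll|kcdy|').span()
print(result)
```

`re.match` only tries the pattern at the start of the string.
The match spans [0:3] → '|b|'.

(0, 3)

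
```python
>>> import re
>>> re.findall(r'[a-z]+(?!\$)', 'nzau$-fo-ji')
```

A negative assertion filters positions out without eating any characters.
No capturing groups, so `findall` returns the 3 full match strings.

['nza', 'fo', 'ji']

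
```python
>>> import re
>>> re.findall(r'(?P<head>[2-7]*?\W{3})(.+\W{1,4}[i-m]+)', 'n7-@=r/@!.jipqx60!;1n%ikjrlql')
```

This matches zero or more of a character in [2-7] (lazy), then exactly 3 of a non-word character (captured as 'head'); then one or more of any character, then 1 to 4 of a non-word character, then one or more of a character in [i-m] (captured).
Matches: at [1:25] match '7-@=r/@!.jipqx60!;1n%ikj', groups = ('7-@=', 'r/@!.jipqx60!;1n%ikj').
Multiple groups make `findall` return tuples — one 2-tuple for the one match.

[('7-@=', 'r/@!.jipqx60!;1n%ikj')]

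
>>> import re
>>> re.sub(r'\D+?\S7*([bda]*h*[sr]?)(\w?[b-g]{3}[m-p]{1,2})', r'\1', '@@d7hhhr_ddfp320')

'hhhr320'

The pattern matches one or more of a non-digit (lazy), then a non-whitespace character, then zero or more of the literal '7'; then zero or more of one of [bda], then zero or more of the literal 'h', then optionally one of [sr] (captured); then optionally a word character, then exactly 3 of a character in [b-g], then 1 to 2 of a character in [m-p] (captured).
Matches: at [0:13] → '@@d7hhhr_ddfp'.
Each match is replaced using the text its own group 1 captured.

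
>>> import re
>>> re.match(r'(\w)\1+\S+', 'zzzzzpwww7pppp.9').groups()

('z',)

`\1` is not a pattern — it's the concrete string captured by group 1, re-applied verbatim.
`match` is anchored at position 0; if the pattern doesn't fit there, it returns None.
The match spans [0:16] → 'zzzzzpwww7pppp.9'.
Captured: group 1 = 'z'.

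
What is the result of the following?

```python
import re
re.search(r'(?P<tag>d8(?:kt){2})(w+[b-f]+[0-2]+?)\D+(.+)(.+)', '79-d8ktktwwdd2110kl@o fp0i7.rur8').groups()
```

('d8ktkt', 'wwdd2110', '0i7.rur', '8')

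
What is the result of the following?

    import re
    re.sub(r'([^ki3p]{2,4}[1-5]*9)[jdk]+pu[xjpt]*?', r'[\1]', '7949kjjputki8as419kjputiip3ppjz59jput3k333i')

'[7949]tki[8as419]tiip3pp[jz59]t3k333i'

With the lazy modifier that quantifier settles for the fewest repetitions that let the rest of the pattern succeed (the atoms after it are unaffected and can still be greedy).
Each match is replaced using the text its own group 1 captured.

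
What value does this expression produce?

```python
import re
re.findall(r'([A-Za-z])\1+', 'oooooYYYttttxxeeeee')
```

The backreference `\1` re-matches whatever the first group consumed, character for character.
Scanning left to right: at [0:5] match 'ooooo', group 1 = 'o'; at [5:8] match 'YYY', group 1 = 'Y'; at [8:12] match 'tttt', group 1 = 't'; at [12:14] match 'xx', group 1 = 'x'; at [14:19] match 'eeeee', group 1 = 'e'.
With a single group, `findall` returns only what that group captured — 5 items.

['o', 'Y', 't', 'x', 'e']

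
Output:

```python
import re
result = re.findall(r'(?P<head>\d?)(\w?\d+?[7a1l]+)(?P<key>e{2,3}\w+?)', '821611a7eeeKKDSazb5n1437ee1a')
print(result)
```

The pattern matches optionally a digit (captured as 'head'); then optionally a word character, then one or more of a digit (lazy), then one or more of one of [7a1l] (captured); then 2 to 3 of the literal 'e', then one or more of a word character (lazy) (captured as 'key').
With the lazy modifier that quantifier settles for the fewest repetitions that let the rest of the pattern succeed (the atoms after it are unaffected and can still be greedy).
Walking the string: at [0:12] match '821611a7eeeK', groups = ('8', '21611a7', 'eeeK'); at [18:27] match '5n1437ee1', groups = ('5', 'n1437', 'ee1').
With 3 capturing groups, `findall` returns a 3-tuple per match.

[('8', '21611a7', 'eeeK'), ('5', 'n1437', 'ee1')]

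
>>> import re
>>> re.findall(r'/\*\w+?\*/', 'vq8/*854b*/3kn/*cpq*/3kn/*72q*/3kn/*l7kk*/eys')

No capturing groups, so `findall` returns the 4 full match strings.

['/*854b*/', '/*cpq*/', '/*72q*/', '/*l7kk*/']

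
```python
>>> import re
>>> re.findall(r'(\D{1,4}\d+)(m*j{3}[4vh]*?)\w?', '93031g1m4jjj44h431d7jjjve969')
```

[('m4', 'jjj'), ('d7', 'jjj')]

The pattern matches 1 to 4 of a non-digit, then one or more of a digit (captured); then zero or more of a literal 'm', then exactly 3 of a literal 'j', then zero or more of one of [4vh] (lazy) (captured); then optionally a word character.
Because the quantifier is non-greedy, it stops expanding at the earliest point where the rest of the pattern can succeed.
Walking the string: at [7:13] match 'm4jjj4', groups = ('m4', 'jjj'); at [18:24] match 'd7jjjv', groups = ('d7', 'jjj').
2 groups means each result is a tuple of 2 captured strings — 2 here.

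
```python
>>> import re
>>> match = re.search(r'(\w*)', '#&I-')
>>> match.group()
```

''

The pattern matches zero or more of a word character (captured).
`search` walks the string left to right and returns the first match it finds.
The match spans [0:0] → ''.
Captured: group 1 = ''.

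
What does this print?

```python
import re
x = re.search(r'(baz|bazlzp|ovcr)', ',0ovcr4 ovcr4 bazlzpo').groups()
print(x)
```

('ovcr',)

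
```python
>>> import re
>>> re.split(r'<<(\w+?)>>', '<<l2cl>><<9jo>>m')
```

Matches to split on: at [0:8] → '<<l2cl>>'; at [8:15] → '<<9jo>>'.
With a capturing group present, the delimiter's captured portion is kept in the result list.

['', 'l2cl', '', '9jo', 'm']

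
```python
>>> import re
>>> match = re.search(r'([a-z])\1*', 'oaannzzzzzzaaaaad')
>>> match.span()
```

(0, 1)

`\1` is not a pattern — it's the concrete string captured by group 1, re-applied verbatim.
`search` walks the string left to right and returns the first match it finds.
The match spans [0:1] → 'o'.
Captured: group 1 = 'o'.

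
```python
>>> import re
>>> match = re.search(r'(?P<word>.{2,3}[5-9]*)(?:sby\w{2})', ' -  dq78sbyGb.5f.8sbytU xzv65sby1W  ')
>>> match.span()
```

(3, 13)

The pattern matches 2 to 3 of any character, then zero or more of a character in [5-9] (captured as 'word'); then the literal 'sby', then exactly 2 of a word character (non-capturing group).
`search` walks the string left to right and returns the first match it finds.
The match spans [3:13] → ' dq78sbyGb'.
Captured: group 1 = ' dq78'.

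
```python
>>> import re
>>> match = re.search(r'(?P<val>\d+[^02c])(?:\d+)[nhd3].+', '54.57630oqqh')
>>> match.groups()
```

('54.',)

The match spans [0:12] → '54.57630oqqh'.
Captured: group 1 = '54.'.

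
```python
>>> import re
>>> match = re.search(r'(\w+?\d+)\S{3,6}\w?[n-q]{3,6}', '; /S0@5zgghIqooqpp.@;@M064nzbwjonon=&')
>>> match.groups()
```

Pattern: one or more of a word character (lazy), then one or more of a digit (captured); then 3 to 6 of a non-whitespace character, then optionally a word character, then 3 to 6 of a character in [n-q].
`re.search` scans for the first position where the pattern succeeds.
The match spans [3:18] → 'S0@5zgghIqooqpp'.
Captured: group 1 = 'S0'.

('S0',)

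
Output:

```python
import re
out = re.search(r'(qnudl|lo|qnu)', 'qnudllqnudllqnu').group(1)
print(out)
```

The regex engine tests alternatives in the order written; an earlier branch that matches wins even if a later one would match more.
`search` walks the string left to right and returns the first match it finds.
The match spans [0:5] → 'qnudl'.
Captured: group 1 = 'qnudl'.

qnudl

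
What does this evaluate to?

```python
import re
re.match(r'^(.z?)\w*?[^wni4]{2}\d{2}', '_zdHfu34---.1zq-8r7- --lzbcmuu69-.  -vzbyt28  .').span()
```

(0, 8)

`re.match` won't scan ahead — the pattern has to work from the very first character.
The match spans [0:8] → '_zdHfu34'.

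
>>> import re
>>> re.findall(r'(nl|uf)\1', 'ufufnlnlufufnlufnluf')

`\1` has to match the exact text group 1 already captured.
Scanning left to right: at [0:4] match 'ufuf', group 1 = 'uf'; at [4:8] match 'nlnl', group 1 = 'nl'; at [8:12] match 'ufuf', group 1 = 'uf'.
Because there's exactly one group, `findall` drops the full match and keeps group 1 from each hit.

['uf', 'nl', 'uf']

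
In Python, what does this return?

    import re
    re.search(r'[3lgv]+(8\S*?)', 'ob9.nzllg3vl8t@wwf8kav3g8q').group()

'llg3vl8'

A `+?`/`*?`/`{m,n}?` starts at its minimum and grows only as far as needed for what follows to match.
The match spans [6:13] → 'llg3vl8'.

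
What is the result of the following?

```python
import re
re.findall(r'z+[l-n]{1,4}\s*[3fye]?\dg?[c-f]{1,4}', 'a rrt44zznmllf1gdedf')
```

['zznmllf1gdedf']

Pattern: one or more of the literal 'z', then 1 to 4 of a character in [l-n]; then zero or more of whitespace, then optionally one of [3fye]; then a digit, then optionally a literal 'g', then 1 to 4 of a character in [c-f].
Walking the string: at [7:20] → 'zznmllf1gdedf'.
`findall` yields the raw match text (1 of them) because the pattern has no groups.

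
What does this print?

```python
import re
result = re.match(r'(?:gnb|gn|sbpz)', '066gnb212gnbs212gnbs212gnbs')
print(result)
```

With `match`, the pattern is implicitly anchored at the beginning.
Here the string doesn't start with a match, so the call returns None.

None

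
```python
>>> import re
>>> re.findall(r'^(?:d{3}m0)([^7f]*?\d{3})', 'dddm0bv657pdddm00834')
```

['bv657']

The pattern matches anchored at the start of the string; then exactly 3 of a literal 'd', then the literal 'm0' (non-capturing group); then zero or more of any character except [7f] (lazy), then exactly 3 of a digit (captured).
One capturing group, so `findall` returns just the captured substring from the one match — 1 in all.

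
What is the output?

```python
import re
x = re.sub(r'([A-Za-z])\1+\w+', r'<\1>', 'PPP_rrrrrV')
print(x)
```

<P>

`\1` has to match the exact text group 1 already captured.
Matches: at [0:10] → 'PPP_rrrrrV'.
Each match is replaced using the text its own group 1 captured.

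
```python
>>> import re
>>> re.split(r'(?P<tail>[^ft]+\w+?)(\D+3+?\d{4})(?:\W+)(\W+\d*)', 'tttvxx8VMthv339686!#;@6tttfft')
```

Pattern: one or more of any character except [ft], then one or more of a word character (lazy) (captured as 'tail'); then one or more of a non-digit, then one or more of the literal '3' (lazy), then exactly 4 of a digit (captured); then one or more of a non-word character (non-capturing group); then one or more of a non-word character, then zero or more of a digit (captured).
With a capturing group present, the delimiter's captured portion is kept in the result list.

['ttt', 'vxx8VMt', 'hv339686', '@6', 'tttfft']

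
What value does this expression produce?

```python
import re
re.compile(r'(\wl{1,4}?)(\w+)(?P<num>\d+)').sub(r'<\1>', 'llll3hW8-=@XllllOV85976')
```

This matches a word character, then 1 to 4 of the literal 'l' (lazy) (captured); then one or more of a word character (captured); then one or more of a digit (captured as 'num').
Matches: at [0:8] → 'llll3hW8'; at [11:23] → 'XllllOV85976'.
`\1` in the replacement pulls in group 1's text for each match.

'<ll>-=@<Xl>'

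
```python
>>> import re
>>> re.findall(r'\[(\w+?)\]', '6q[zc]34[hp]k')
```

Matches: at [2:6] match '[zc]', group 1 = 'zc'; at [8:12] match '[hp]', group 1 = 'hp'.
`findall` collects group 1 from each match (2 total).

['zc', 'hp']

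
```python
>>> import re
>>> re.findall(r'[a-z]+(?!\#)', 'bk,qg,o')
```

['bk', 'qg', 'o']

The negative lookahead/lookbehind blocks any match where the forbidden context is present.
Since nothing is captured, `findall` lists the 3 matched substrings directly.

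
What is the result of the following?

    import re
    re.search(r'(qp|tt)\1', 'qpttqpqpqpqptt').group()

'qpqp'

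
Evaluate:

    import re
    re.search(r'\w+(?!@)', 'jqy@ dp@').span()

(0, 2)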